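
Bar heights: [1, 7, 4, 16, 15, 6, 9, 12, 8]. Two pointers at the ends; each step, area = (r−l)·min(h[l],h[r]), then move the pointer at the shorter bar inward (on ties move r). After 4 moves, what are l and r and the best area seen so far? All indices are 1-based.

l=1 r=9: min(1,8)*8=8 best=8 *, l++
l=2 r=9: min(7,8)*7=49 best=49 *, l++
l=3 r=9: min(4,8)*6=24 best=49, l++
l=4 r=9: min(16,8)*5=40 best=49, r--

l=4, r=8, best area=49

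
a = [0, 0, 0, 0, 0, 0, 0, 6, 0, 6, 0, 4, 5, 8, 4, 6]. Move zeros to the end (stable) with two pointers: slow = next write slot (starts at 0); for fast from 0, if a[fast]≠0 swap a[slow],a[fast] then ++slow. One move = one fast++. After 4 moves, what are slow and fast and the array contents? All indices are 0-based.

slow=0, fast=4, a=[0, 0, 0, 0, 0, 0, 0, 6, 0, 6, 0, 4, 5, 8, 4, 6]

slow=0 fast=0: a[fast]=0, fast++
slow=0 fast=1: a[fast]=0, fast++
slow=0 fast=2: a[fast]=0, fast++
slow=0 fast=3: a[fast]=0, fast++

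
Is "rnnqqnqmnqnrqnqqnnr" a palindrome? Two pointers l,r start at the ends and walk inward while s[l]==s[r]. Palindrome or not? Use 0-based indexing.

not a palindrome (mismatch at 7,11)

[0,18] 'r'=='r' → l++,r--
[1,17] 'n'=='n' → l++,r--
[2,16] 'n'=='n' → l++,r--
[3,15] 'q'=='q' → l++,r--
[4,14] 'q'=='q' → l++,r--
[5,13] 'n'=='n' → l++,r--
[6,12] 'q'=='q' → l++,r--
[7,11] 'm'!='r' → stop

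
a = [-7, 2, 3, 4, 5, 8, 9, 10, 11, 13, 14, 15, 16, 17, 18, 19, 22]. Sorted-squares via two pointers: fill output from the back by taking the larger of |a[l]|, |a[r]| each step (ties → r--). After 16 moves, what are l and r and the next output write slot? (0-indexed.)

l=1, r=1, next write slot=0

[0,16] |-7|<=|22| out[16]=484 → r--
[0,15] |-7|<=|19| out[15]=361 → r--
[0,14] |-7|<=|18| out[14]=324 → r--
[0,13] |-7|<=|17| out[13]=289 → r--
[0,12] |-7|<=|16| out[12]=256 → r--
[0,11] |-7|<=|15| out[11]=225 → r--
[0,10] |-7|<=|14| out[10]=196 → r--
[0,9] |-7|<=|13| out[9]=169 → r--
[0,8] |-7|<=|11| out[8]=121 → r--
[0,7] |-7|<=|10| out[7]=100 → r--
[0,6] |-7|<=|9| out[6]=81 → r--
[0,5] |-7|<=|8| out[5]=64 → r--
[0,4] |-7|>|5| out[4]=49 → l++
[1,4] |2|<=|5| out[3]=25 → r--
[1,3] |2|<=|4| out[2]=16 → r--
[1,2] |2|<=|3| out[1]=9 → r--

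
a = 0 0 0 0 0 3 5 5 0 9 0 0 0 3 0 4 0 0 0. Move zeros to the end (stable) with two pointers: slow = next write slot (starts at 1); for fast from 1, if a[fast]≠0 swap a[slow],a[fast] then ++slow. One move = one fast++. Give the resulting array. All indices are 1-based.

(s=1,f=1) a[fast]=0 → fast++
(s=1,f=2) a[fast]=0 → fast++
(s=1,f=3) a[fast]=0 → fast++
(s=1,f=4) a[fast]=0 → fast++
(s=1,f=5) a[fast]=0 → fast++
(s=1,f=6) a[fast]=3≠0 swap→a[1]=3 → slow++,fast++
(s=2,f=7) a[fast]=5≠0 swap→a[2]=5 → slow++,fast++
(s=3,f=8) a[fast]=5≠0 swap→a[3]=5 → slow++,fast++
(s=4,f=9) a[fast]=0 → fast++
(s=4,f=10) a[fast]=9≠0 swap→a[4]=9 → slow++,fast++
(s=5,f=11) a[fast]=0 → fast++
(s=5,f=12) a[fast]=0 → fast++
(s=5,f=13) a[fast]=0 → fast++
(s=5,f=14) a[fast]=3≠0 swap→a[5]=3 → slow++,fast++
(s=6,f=15) a[fast]=0 → fast++
(s=6,f=16) a[fast]=4≠0 swap→a[6]=4 → slow++,fast++
(s=7,f=17) a[fast]=0 → fast++
(s=7,f=18) a[fast]=0 → fast++
(s=7,f=19) a[fast]=0 → fast++

[3, 5, 5, 9, 3, 4, 0, 0, 0, 0, 0, 0, 0, 0, 0, 0, 0, 0, 0]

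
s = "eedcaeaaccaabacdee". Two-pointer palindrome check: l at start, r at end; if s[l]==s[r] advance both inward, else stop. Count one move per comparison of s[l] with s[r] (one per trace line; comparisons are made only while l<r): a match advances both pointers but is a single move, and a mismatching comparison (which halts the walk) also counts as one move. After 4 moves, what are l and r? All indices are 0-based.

l=4, r=13

[0,17] 'e'=='e' → l++,r--
[1,16] 'e'=='e' → l++,r--
[2,15] 'd'=='d' → l++,r--
[3,14] 'c'=='c' → l++,r--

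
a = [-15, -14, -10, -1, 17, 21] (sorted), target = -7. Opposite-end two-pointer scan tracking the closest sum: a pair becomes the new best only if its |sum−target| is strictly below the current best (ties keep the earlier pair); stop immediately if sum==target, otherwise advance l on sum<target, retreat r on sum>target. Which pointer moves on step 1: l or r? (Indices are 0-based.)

l=0 r=5: -15+21=6 d=13 *, r--

r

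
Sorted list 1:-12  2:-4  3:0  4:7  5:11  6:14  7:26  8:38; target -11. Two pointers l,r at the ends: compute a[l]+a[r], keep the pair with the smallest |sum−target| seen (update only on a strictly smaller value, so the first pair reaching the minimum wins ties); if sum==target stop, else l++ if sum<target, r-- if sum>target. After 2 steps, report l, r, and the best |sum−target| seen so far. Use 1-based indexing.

[1,8] -12+38=26 d=37 * → r--
[1,7] -12+26=14 d=25 * → r--

l=1, r=6, best |Δ|=25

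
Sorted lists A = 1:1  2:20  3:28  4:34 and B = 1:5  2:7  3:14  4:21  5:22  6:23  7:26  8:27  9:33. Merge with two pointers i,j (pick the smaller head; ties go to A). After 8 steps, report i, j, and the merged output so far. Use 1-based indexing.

[i=1,j=1] A[i]=1<=B[j]=5 take 1 → i++
[i=2,j=1] A[i]=20>B[j]=5 take 5 → j++
[i=2,j=2] A[i]=20>B[j]=7 take 7 → j++
[i=2,j=3] A[i]=20>B[j]=14 take 14 → j++
[i=2,j=4] A[i]=20<=B[j]=21 take 20 → i++
[i=3,j=4] A[i]=28>B[j]=21 take 21 → j++
[i=3,j=5] A[i]=28>B[j]=22 take 22 → j++
[i=3,j=6] A[i]=28>B[j]=23 take 23 → j++

i=3, j=7, merged so far=[1, 5, 7, 14, 20, 21, 22, 23]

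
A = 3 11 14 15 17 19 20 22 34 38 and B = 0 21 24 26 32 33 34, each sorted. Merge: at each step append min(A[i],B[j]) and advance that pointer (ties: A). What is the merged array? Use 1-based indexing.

[0, 3, 11, 14, 15, 17, 19, 20, 21, 22, 24, 26, 32, 33, 34, 34, 38]

i=1 j=1: A[i]=3>B[j]=0 take 0, j++
i=1 j=2: A[i]=3<=B[j]=21 take 3, i++
i=2 j=2: A[i]=11<=B[j]=21 take 11, i++
i=3 j=2: A[i]=14<=B[j]=21 take 14, i++
i=4 j=2: A[i]=15<=B[j]=21 take 15, i++
i=5 j=2: A[i]=17<=B[j]=21 take 17, i++
i=6 j=2: A[i]=19<=B[j]=21 take 19, i++
i=7 j=2: A[i]=20<=B[j]=21 take 20, i++
i=8 j=2: A[i]=22>B[j]=21 take 21, j++
i=8 j=3: A[i]=22<=B[j]=24 take 22, i++
i=9 j=3: A[i]=34>B[j]=24 take 24, j++
i=9 j=4: A[i]=34>B[j]=26 take 26, j++
i=9 j=5: A[i]=34>B[j]=32 take 32, j++
i=9 j=6: A[i]=34>B[j]=33 take 33, j++
i=9 j=7: A[i]=34<=B[j]=34 take 34, i++
i=10 j=7: A[i]=38>B[j]=34 take 34, j++
i=10 j=8: B done, take A[i]=38, i++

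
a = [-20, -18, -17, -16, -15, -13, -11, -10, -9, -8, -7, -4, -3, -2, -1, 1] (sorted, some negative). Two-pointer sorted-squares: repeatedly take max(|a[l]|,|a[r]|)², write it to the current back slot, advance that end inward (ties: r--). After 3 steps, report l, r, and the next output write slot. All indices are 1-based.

[1,16] |-20|>|1| out[16]=400 → l++
[2,16] |-18|>|1| out[15]=324 → l++
[3,16] |-17|>|1| out[14]=289 → l++

l=4, r=16, next write slot=13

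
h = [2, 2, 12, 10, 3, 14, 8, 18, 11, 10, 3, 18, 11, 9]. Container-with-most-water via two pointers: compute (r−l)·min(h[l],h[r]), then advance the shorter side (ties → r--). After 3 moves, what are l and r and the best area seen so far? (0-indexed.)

l=2, r=12, best area=99

[0,13] min(2,9)*13=26 best=26 * → l++
[1,13] min(2,9)*12=24 best=26 → l++
[2,13] min(12,9)*11=99 best=99 * → r--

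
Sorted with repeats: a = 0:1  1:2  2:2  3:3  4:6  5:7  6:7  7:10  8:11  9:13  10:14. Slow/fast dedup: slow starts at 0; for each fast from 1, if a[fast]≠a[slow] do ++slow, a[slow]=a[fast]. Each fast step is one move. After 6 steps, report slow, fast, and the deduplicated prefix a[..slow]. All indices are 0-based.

slow=4, fast=7, prefix=[1, 2, 3, 6, 7]

(s=0,f=1) a[fast]=2≠a[slow]=1 write a[1]=2 → slow++,fast++
(s=1,f=2) a[fast]=2=a[slow] dup → fast++
(s=1,f=3) a[fast]=3≠a[slow]=2 write a[2]=3 → slow++,fast++
(s=2,f=4) a[fast]=6≠a[slow]=3 write a[3]=6 → slow++,fast++
(s=3,f=5) a[fast]=7≠a[slow]=6 write a[4]=7 → slow++,fast++
(s=4,f=6) a[fast]=7=a[slow] dup → fast++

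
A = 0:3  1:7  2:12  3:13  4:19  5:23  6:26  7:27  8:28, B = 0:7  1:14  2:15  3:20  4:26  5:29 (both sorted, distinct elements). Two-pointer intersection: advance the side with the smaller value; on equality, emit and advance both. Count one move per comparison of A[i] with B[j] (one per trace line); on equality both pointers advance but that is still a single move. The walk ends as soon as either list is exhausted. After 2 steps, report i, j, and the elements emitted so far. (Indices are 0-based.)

i=0 j=0: 3<7, i++
i=1 j=0: 7==7 emit, i++,j++

i=2, j=1, emitted=[7]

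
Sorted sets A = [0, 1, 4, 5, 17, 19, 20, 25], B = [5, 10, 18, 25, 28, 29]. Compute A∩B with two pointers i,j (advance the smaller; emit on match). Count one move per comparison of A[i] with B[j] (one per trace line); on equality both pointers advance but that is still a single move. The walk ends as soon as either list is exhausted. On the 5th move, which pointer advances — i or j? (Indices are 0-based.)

[i=0,j=0] 0<5 → i++
[i=1,j=0] 1<5 → i++
[i=2,j=0] 4<5 → i++
[i=3,j=0] 5==5 emit → i++,j++
[i=4,j=1] 17>10 → j++

j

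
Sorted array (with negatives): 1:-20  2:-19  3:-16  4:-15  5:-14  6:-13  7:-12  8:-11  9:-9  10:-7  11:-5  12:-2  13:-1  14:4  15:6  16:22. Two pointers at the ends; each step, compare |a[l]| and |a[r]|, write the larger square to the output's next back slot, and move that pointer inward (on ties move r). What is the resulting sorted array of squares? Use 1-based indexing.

l=1 r=16: |-20|<=|22| out[16]=484, r--
l=1 r=15: |-20|>|6| out[15]=400, l++
l=2 r=15: |-19|>|6| out[14]=361, l++
l=3 r=15: |-16|>|6| out[13]=256, l++
l=4 r=15: |-15|>|6| out[12]=225, l++
l=5 r=15: |-14|>|6| out[11]=196, l++
l=6 r=15: |-13|>|6| out[10]=169, l++
l=7 r=15: |-12|>|6| out[9]=144, l++
l=8 r=15: |-11|>|6| out[8]=121, l++
l=9 r=15: |-9|>|6| out[7]=81, l++
l=10 r=15: |-7|>|6| out[6]=49, l++
l=11 r=15: |-5|<=|6| out[5]=36, r--
l=11 r=14: |-5|>|4| out[4]=25, l++
l=12 r=14: |-2|<=|4| out[3]=16, r--
l=12 r=13: |-2|>|-1| out[2]=4, l++
l=13 r=13: |-1|<=|-1| out[1]=1, r--

[1, 4, 16, 25, 36, 49, 81, 121, 144, 169, 196, 225, 256, 361, 400, 484]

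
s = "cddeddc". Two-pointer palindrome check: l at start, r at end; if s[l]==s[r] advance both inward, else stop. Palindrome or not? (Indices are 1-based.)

palindrome

[1,7] 'c'=='c' → l++,r--
[2,6] 'd'=='d' → l++,r--
[3,5] 'd'=='d' → l++,r--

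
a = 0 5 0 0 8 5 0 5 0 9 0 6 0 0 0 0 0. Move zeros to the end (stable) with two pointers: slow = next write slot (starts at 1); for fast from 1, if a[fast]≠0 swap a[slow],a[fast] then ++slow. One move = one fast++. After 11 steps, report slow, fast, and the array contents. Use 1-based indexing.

slow=6, fast=12, a=[5, 8, 5, 5, 9, 0, 0, 0, 0, 0, 0, 6, 0, 0, 0, 0, 0]

slow=1 fast=1: a[fast]=0, fast++
slow=1 fast=2: a[fast]=5≠0 swap→a[1]=5, slow++,fast++
slow=2 fast=3: a[fast]=0, fast++
slow=2 fast=4: a[fast]=0, fast++
slow=2 fast=5: a[fast]=8≠0 swap→a[2]=8, slow++,fast++
slow=3 fast=6: a[fast]=5≠0 swap→a[3]=5, slow++,fast++
slow=4 fast=7: a[fast]=0, fast++
slow=4 fast=8: a[fast]=5≠0 swap→a[4]=5, slow++,fast++
slow=5 fast=9: a[fast]=0, fast++
slow=5 fast=10: a[fast]=9≠0 swap→a[5]=9, slow++,fast++
slow=6 fast=11: a[fast]=0, fast++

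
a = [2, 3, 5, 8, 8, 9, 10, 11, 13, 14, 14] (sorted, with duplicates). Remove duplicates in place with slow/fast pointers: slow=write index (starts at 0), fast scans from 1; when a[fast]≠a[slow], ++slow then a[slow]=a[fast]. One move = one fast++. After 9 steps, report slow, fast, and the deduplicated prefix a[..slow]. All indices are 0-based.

slow=8, fast=10, prefix=[2, 3, 5, 8, 9, 10, 11, 13, 14]

(s=0,f=1) a[fast]=3≠a[slow]=2 write a[1]=3 → slow++,fast++
(s=1,f=2) a[fast]=5≠a[slow]=3 write a[2]=5 → slow++,fast++
(s=2,f=3) a[fast]=8≠a[slow]=5 write a[3]=8 → slow++,fast++
(s=3,f=4) a[fast]=8=a[slow] dup → fast++
(s=3,f=5) a[fast]=9≠a[slow]=8 write a[4]=9 → slow++,fast++
(s=4,f=6) a[fast]=10≠a[slow]=9 write a[5]=10 → slow++,fast++
(s=5,f=7) a[fast]=11≠a[slow]=10 write a[6]=11 → slow++,fast++
(s=6,f=8) a[fast]=13≠a[slow]=11 write a[7]=13 → slow++,fast++
(s=7,f=9) a[fast]=14≠a[slow]=13 write a[8]=14 → slow++,fast++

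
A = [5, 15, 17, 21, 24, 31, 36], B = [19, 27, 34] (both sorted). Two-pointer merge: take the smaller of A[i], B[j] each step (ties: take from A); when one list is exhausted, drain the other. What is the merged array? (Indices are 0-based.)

[5, 15, 17, 19, 21, 24, 27, 31, 34, 36]

i=0 j=0: A[i]=5<=B[j]=19 take 5, i++
i=1 j=0: A[i]=15<=B[j]=19 take 15, i++
i=2 j=0: A[i]=17<=B[j]=19 take 17, i++
i=3 j=0: A[i]=21>B[j]=19 take 19, j++
i=3 j=1: A[i]=21<=B[j]=27 take 21, i++
i=4 j=1: A[i]=24<=B[j]=27 take 24, i++
i=5 j=1: A[i]=31>B[j]=27 take 27, j++
i=5 j=2: A[i]=31<=B[j]=34 take 31, i++
i=6 j=2: A[i]=36>B[j]=34 take 34, j++
i=6 j=3: B done, take A[i]=36, i++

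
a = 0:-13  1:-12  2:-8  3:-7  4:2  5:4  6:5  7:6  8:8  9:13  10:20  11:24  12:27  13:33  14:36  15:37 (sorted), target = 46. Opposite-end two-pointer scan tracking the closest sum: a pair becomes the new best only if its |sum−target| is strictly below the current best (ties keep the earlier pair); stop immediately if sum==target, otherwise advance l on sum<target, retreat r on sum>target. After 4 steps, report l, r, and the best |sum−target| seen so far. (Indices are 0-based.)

l=4, r=15, best |Δ|=16

l=0 r=15: -13+37=24 d=22 *, l++
l=1 r=15: -12+37=25 d=21 *, l++
l=2 r=15: -8+37=29 d=17 *, l++
l=3 r=15: -7+37=30 d=16 *, l++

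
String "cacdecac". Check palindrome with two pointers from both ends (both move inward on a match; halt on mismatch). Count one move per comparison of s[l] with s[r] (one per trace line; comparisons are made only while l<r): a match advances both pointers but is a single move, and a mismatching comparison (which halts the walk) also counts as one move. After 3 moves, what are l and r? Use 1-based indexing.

l=4, r=5

l=1 r=8: 'c'=='c', l++,r--
l=2 r=7: 'a'=='a', l++,r--
l=3 r=6: 'c'=='c', l++,r--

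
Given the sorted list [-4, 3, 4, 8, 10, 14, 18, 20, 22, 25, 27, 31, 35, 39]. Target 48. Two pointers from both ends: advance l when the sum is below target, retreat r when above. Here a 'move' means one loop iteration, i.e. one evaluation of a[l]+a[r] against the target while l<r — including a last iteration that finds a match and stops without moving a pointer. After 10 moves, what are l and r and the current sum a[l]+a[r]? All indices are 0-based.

l=7, r=10, sum=47

l=0 r=13: -4+39=35 <48, l++
l=1 r=13: 3+39=42 <48, l++
l=2 r=13: 4+39=43 <48, l++
l=3 r=13: 8+39=47 <48, l++
l=4 r=13: 10+39=49 >48, r--
l=4 r=12: 10+35=45 <48, l++
l=5 r=12: 14+35=49 >48, r--
l=5 r=11: 14+31=45 <48, l++
l=6 r=11: 18+31=49 >48, r--
l=6 r=10: 18+27=45 <48, l++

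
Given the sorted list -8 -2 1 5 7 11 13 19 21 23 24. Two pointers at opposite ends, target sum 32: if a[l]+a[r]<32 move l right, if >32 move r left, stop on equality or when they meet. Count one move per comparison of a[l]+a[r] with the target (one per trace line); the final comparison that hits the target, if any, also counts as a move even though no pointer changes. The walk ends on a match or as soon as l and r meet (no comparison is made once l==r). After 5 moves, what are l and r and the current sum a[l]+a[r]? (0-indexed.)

l=0 r=10: -8+24=16 <32, l++
l=1 r=10: -2+24=22 <32, l++
l=2 r=10: 1+24=25 <32, l++
l=3 r=10: 5+24=29 <32, l++
l=4 r=10: 7+24=31 <32, l++

l=5, r=10, sum=35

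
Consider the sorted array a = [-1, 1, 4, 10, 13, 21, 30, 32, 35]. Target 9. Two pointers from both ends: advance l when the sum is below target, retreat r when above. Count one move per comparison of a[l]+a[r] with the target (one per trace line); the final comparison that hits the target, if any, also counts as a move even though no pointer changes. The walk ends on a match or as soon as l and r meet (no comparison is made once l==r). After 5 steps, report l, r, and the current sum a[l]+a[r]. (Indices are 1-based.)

[1,9] -1+35=34 >9 → r--
[1,8] -1+32=31 >9 → r--
[1,7] -1+30=29 >9 → r--
[1,6] -1+21=20 >9 → r--
[1,5] -1+13=12 >9 → r--

l=1, r=4, sum=9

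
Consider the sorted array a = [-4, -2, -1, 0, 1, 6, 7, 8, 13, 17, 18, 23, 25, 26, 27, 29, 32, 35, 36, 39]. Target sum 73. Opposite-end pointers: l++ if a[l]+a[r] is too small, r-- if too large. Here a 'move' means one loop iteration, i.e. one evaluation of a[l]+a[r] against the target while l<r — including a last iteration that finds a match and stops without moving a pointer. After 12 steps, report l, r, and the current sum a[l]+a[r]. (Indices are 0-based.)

l=12, r=19, sum=64

l=0 r=19: -4+39=35 <73, l++
l=1 r=19: -2+39=37 <73, l++
l=2 r=19: -1+39=38 <73, l++
l=3 r=19: 0+39=39 <73, l++
l=4 r=19: 1+39=40 <73, l++
l=5 r=19: 6+39=45 <73, l++
l=6 r=19: 7+39=46 <73, l++
l=7 r=19: 8+39=47 <73, l++
l=8 r=19: 13+39=52 <73, l++
l=9 r=19: 17+39=56 <73, l++
l=10 r=19: 18+39=57 <73, l++
l=11 r=19: 23+39=62 <73, l++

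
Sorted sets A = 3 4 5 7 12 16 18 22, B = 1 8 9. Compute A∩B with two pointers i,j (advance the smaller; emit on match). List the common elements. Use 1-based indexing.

i=1 j=1: 3>1, j++
i=1 j=2: 3<8, i++
i=2 j=2: 4<8, i++
i=3 j=2: 5<8, i++
i=4 j=2: 7<8, i++
i=5 j=2: 12>8, j++
i=5 j=3: 12>9, j++

intersection = []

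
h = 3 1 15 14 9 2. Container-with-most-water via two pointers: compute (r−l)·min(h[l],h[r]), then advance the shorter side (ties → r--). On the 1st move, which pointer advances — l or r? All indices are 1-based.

r

[1,6] min(3,2)*5=10 best=10 * → r--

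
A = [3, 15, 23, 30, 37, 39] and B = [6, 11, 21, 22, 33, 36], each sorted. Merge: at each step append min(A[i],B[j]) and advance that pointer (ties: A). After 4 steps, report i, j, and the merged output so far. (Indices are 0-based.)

[i=0,j=0] A[i]=3<=B[j]=6 take 3 → i++
[i=1,j=0] A[i]=15>B[j]=6 take 6 → j++
[i=1,j=1] A[i]=15>B[j]=11 take 11 → j++
[i=1,j=2] A[i]=15<=B[j]=21 take 15 → i++

i=2, j=2, merged so far=[3, 6, 11, 15]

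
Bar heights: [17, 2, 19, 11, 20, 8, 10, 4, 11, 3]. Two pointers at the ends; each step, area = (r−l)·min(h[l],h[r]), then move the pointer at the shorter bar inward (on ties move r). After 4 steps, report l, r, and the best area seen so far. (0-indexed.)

l=0, r=5, best area=88

[0,9] min(17,3)*9=27 best=27 * → r--
[0,8] min(17,11)*8=88 best=88 * → r--
[0,7] min(17,4)*7=28 best=88 → r--
[0,6] min(17,10)*6=60 best=88 → r--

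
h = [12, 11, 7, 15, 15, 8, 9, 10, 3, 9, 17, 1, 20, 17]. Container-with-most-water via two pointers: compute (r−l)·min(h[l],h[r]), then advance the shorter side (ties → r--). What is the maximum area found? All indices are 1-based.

l=1 r=14: min(12,17)*13=156 best=156 *, l++
l=2 r=14: min(11,17)*12=132 best=156, l++
l=3 r=14: min(7,17)*11=77 best=156, l++
l=4 r=14: min(15,17)*10=150 best=156, l++
l=5 r=14: min(15,17)*9=135 best=156, l++
l=6 r=14: min(8,17)*8=64 best=156, l++
l=7 r=14: min(9,17)*7=63 best=156, l++
l=8 r=14: min(10,17)*6=60 best=156, l++
l=9 r=14: min(3,17)*5=15 best=156, l++
l=10 r=14: min(9,17)*4=36 best=156, l++
l=11 r=14: min(17,17)*3=51 best=156, r--
l=11 r=13: min(17,20)*2=34 best=156, l++
l=12 r=13: min(1,20)*1=1 best=156, l++

max area = 156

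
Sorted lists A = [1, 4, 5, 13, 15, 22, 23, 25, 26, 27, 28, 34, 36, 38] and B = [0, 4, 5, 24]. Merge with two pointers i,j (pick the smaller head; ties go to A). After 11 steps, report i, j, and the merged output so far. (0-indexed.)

i=7, j=4, merged so far=[0, 1, 4, 4, 5, 5, 13, 15, 22, 23, 24]

[i=0,j=0] A[i]=1>B[j]=0 take 0 → j++
[i=0,j=1] A[i]=1<=B[j]=4 take 1 → i++
[i=1,j=1] A[i]=4<=B[j]=4 take 4 → i++
[i=2,j=1] A[i]=5>B[j]=4 take 4 → j++
[i=2,j=2] A[i]=5<=B[j]=5 take 5 → i++
[i=3,j=2] A[i]=13>B[j]=5 take 5 → j++
[i=3,j=3] A[i]=13<=B[j]=24 take 13 → i++
[i=4,j=3] A[i]=15<=B[j]=24 take 15 → i++
[i=5,j=3] A[i]=22<=B[j]=24 take 22 → i++
[i=6,j=3] A[i]=23<=B[j]=24 take 23 → i++
[i=7,j=3] A[i]=25>B[j]=24 take 24 → j++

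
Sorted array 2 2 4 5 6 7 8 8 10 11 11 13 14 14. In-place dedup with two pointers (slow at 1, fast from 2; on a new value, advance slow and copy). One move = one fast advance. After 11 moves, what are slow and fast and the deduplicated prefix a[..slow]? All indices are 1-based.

(s=1,f=2) a[fast]=2=a[slow] dup → fast++
(s=1,f=3) a[fast]=4≠a[slow]=2 write a[2]=4 → slow++,fast++
(s=2,f=4) a[fast]=5≠a[slow]=4 write a[3]=5 → slow++,fast++
(s=3,f=5) a[fast]=6≠a[slow]=5 write a[4]=6 → slow++,fast++
(s=4,f=6) a[fast]=7≠a[slow]=6 write a[5]=7 → slow++,fast++
(s=5,f=7) a[fast]=8≠a[slow]=7 write a[6]=8 → slow++,fast++
(s=6,f=8) a[fast]=8=a[slow] dup → fast++
(s=6,f=9) a[fast]=10≠a[slow]=8 write a[7]=10 → slow++,fast++
(s=7,f=10) a[fast]=11≠a[slow]=10 write a[8]=11 → slow++,fast++
(s=8,f=11) a[fast]=11=a[slow] dup → fast++
(s=8,f=12) a[fast]=13≠a[slow]=11 write a[9]=13 → slow++,fast++

slow=9, fast=13, prefix=[2, 4, 5, 6, 7, 8, 10, 11, 13]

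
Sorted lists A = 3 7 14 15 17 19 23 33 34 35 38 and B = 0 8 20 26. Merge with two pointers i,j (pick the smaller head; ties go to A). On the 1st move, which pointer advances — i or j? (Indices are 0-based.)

j

i=0 j=0: A[i]=3>B[j]=0 take 0, j++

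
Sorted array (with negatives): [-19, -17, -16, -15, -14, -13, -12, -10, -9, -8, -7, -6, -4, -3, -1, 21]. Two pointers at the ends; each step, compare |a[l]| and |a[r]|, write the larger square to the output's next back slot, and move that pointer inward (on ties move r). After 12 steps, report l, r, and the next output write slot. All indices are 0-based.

l=0 r=15: |-19|<=|21| out[15]=441, r--
l=0 r=14: |-19|>|-1| out[14]=361, l++
l=1 r=14: |-17|>|-1| out[13]=289, l++
l=2 r=14: |-16|>|-1| out[12]=256, l++
l=3 r=14: |-15|>|-1| out[11]=225, l++
l=4 r=14: |-14|>|-1| out[10]=196, l++
l=5 r=14: |-13|>|-1| out[9]=169, l++
l=6 r=14: |-12|>|-1| out[8]=144, l++
l=7 r=14: |-10|>|-1| out[7]=100, l++
l=8 r=14: |-9|>|-1| out[6]=81, l++
l=9 r=14: |-8|>|-1| out[5]=64, l++
l=10 r=14: |-7|>|-1| out[4]=49, l++

l=11, r=14, next write slot=3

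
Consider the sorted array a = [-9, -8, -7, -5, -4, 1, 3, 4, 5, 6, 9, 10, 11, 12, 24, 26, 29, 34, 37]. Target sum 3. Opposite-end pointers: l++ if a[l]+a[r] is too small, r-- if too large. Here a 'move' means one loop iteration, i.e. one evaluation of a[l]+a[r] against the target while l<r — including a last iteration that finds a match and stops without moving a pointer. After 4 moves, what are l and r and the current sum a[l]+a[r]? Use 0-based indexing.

l=0, r=14, sum=15

[0,18] -9+37=28 >3 → r--
[0,17] -9+34=25 >3 → r--
[0,16] -9+29=20 >3 → r--
[0,15] -9+26=17 >3 → r--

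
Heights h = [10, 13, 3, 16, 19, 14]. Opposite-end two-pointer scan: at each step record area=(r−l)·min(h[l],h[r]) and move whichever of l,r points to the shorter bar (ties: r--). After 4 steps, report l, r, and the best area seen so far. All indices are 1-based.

l=4, r=5, best area=52

l=1 r=6: min(10,14)*5=50 best=50 *, l++
l=2 r=6: min(13,14)*4=52 best=52 *, l++
l=3 r=6: min(3,14)*3=9 best=52, l++
l=4 r=6: min(16,14)*2=28 best=52, r--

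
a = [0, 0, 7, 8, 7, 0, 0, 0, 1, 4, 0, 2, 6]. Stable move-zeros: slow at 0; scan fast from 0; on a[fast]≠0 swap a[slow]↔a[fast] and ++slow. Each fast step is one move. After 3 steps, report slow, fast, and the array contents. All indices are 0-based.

slow=1, fast=3, a=[7, 0, 0, 8, 7, 0, 0, 0, 1, 4, 0, 2, 6]

slow=0 fast=0: a[fast]=0, fast++
slow=0 fast=1: a[fast]=0, fast++
slow=0 fast=2: a[fast]=7≠0 swap→a[0]=7, slow++,fast++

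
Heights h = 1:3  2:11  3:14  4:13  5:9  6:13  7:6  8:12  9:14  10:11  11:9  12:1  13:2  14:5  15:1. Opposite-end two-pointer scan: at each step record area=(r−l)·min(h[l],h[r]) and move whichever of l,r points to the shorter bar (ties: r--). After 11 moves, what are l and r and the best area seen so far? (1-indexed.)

l=1 r=15: min(3,1)*14=14 best=14 *, r--
l=1 r=14: min(3,5)*13=39 best=39 *, l++
l=2 r=14: min(11,5)*12=60 best=60 *, r--
l=2 r=13: min(11,2)*11=22 best=60, r--
l=2 r=12: min(11,1)*10=10 best=60, r--
l=2 r=11: min(11,9)*9=81 best=81 *, r--
l=2 r=10: min(11,11)*8=88 best=88 *, r--
l=2 r=9: min(11,14)*7=77 best=88, l++
l=3 r=9: min(14,14)*6=84 best=88, r--
l=3 r=8: min(14,12)*5=60 best=88, r--
l=3 r=7: min(14,6)*4=24 best=88, r--

l=3, r=6, best area=88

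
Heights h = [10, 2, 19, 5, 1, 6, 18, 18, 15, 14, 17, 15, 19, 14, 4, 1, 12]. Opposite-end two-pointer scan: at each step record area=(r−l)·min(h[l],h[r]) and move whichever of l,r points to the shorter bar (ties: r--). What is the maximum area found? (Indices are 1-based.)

l=1 r=17: min(10,12)*16=160 best=160 *, l++
l=2 r=17: min(2,12)*15=30 best=160, l++
l=3 r=17: min(19,12)*14=168 best=168 *, r--
l=3 r=16: min(19,1)*13=13 best=168, r--
l=3 r=15: min(19,4)*12=48 best=168, r--
l=3 r=14: min(19,14)*11=154 best=168, r--
l=3 r=13: min(19,19)*10=190 best=190 *, r--
l=3 r=12: min(19,15)*9=135 best=190, r--
l=3 r=11: min(19,17)*8=136 best=190, r--
l=3 r=10: min(19,14)*7=98 best=190, r--
l=3 r=9: min(19,15)*6=90 best=190, r--
l=3 r=8: min(19,18)*5=90 best=190, r--
l=3 r=7: min(19,18)*4=72 best=190, r--
l=3 r=6: min(19,6)*3=18 best=190, r--
l=3 r=5: min(19,1)*2=2 best=190, r--
l=3 r=4: min(19,5)*1=5 best=190, r--

max area = 190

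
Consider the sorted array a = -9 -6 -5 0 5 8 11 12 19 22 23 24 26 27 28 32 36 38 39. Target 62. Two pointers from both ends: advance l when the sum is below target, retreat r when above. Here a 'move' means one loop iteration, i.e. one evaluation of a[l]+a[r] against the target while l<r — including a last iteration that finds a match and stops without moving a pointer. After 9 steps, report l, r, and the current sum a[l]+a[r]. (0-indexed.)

l=9, r=18, sum=61

l=0 r=18: -9+39=30 <62, l++
l=1 r=18: -6+39=33 <62, l++
l=2 r=18: -5+39=34 <62, l++
l=3 r=18: 0+39=39 <62, l++
l=4 r=18: 5+39=44 <62, l++
l=5 r=18: 8+39=47 <62, l++
l=6 r=18: 11+39=50 <62, l++
l=7 r=18: 12+39=51 <62, l++
l=8 r=18: 19+39=58 <62, l++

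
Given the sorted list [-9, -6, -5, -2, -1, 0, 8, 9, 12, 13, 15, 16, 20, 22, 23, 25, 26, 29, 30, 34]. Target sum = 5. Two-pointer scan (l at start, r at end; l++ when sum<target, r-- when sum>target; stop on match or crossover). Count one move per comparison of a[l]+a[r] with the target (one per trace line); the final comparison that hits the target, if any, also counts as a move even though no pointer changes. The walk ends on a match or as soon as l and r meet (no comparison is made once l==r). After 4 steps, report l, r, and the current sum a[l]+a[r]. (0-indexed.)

[0,19] -9+34=25 >5 → r--
[0,18] -9+30=21 >5 → r--
[0,17] -9+29=20 >5 → r--
[0,16] -9+26=17 >5 → r--

l=0, r=15, sum=16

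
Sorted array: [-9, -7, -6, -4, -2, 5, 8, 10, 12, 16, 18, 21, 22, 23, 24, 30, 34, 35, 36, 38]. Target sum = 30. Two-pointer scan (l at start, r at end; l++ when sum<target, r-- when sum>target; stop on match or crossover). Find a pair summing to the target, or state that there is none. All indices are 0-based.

l=0 r=19: -9+38=29 <30, l++
l=1 r=19: -7+38=31 >30, r--
l=1 r=18: -7+36=29 <30, l++
l=2 r=18: -6+36=30, found

(-6, 36)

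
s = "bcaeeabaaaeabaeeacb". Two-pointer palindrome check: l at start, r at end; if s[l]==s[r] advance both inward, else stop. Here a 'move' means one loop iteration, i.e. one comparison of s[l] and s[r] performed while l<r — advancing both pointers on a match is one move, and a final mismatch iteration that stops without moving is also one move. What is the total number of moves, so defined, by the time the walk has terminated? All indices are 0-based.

9 moves

l=0 r=18: 'b'=='b', l++,r--
l=1 r=17: 'c'=='c', l++,r--
l=2 r=16: 'a'=='a', l++,r--
l=3 r=15: 'e'=='e', l++,r--
l=4 r=14: 'e'=='e', l++,r--
l=5 r=13: 'a'=='a', l++,r--
l=6 r=12: 'b'=='b', l++,r--
l=7 r=11: 'a'=='a', l++,r--
l=8 r=10: 'a'!='e', stop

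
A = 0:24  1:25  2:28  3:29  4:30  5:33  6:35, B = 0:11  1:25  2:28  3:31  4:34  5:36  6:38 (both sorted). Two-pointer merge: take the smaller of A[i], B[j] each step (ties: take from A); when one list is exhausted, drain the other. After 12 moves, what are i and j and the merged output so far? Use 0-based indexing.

i=7, j=5, merged so far=[11, 24, 25, 25, 28, 28, 29, 30, 31, 33, 34, 35]

[i=0,j=0] A[i]=24>B[j]=11 take 11 → j++
[i=0,j=1] A[i]=24<=B[j]=25 take 24 → i++
[i=1,j=1] A[i]=25<=B[j]=25 take 25 → i++
[i=2,j=1] A[i]=28>B[j]=25 take 25 → j++
[i=2,j=2] A[i]=28<=B[j]=28 take 28 → i++
[i=3,j=2] A[i]=29>B[j]=28 take 28 → j++
[i=3,j=3] A[i]=29<=B[j]=31 take 29 → i++
[i=4,j=3] A[i]=30<=B[j]=31 take 30 → i++
[i=5,j=3] A[i]=33>B[j]=31 take 31 → j++
[i=5,j=4] A[i]=33<=B[j]=34 take 33 → i++
[i=6,j=4] A[i]=35>B[j]=34 take 34 → j++
[i=6,j=5] A[i]=35<=B[j]=36 take 35 → i++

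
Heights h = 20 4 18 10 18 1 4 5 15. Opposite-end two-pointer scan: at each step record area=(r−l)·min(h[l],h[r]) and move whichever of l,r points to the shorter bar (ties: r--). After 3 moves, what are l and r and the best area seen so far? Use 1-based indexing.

l=1, r=6, best area=120

[1,9] min(20,15)*8=120 best=120 * → r--
[1,8] min(20,5)*7=35 best=120 → r--
[1,7] min(20,4)*6=24 best=120 → r--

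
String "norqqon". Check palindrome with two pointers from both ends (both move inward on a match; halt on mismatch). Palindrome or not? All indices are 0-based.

not a palindrome (mismatch at 2,4)

l=0 r=6: 'n'=='n', l++,r--
l=1 r=5: 'o'=='o', l++,r--
l=2 r=4: 'r'!='q', stop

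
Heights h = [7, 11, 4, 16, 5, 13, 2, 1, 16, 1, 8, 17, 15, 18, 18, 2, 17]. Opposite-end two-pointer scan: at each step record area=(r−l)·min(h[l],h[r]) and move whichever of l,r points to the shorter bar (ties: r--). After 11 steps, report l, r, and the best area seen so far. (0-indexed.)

l=0 r=16: min(7,17)*16=112 best=112 *, l++
l=1 r=16: min(11,17)*15=165 best=165 *, l++
l=2 r=16: min(4,17)*14=56 best=165, l++
l=3 r=16: min(16,17)*13=208 best=208 *, l++
l=4 r=16: min(5,17)*12=60 best=208, l++
l=5 r=16: min(13,17)*11=143 best=208, l++
l=6 r=16: min(2,17)*10=20 best=208, l++
l=7 r=16: min(1,17)*9=9 best=208, l++
l=8 r=16: min(16,17)*8=128 best=208, l++
l=9 r=16: min(1,17)*7=7 best=208, l++
l=10 r=16: min(8,17)*6=48 best=208, l++

l=11, r=16, best area=208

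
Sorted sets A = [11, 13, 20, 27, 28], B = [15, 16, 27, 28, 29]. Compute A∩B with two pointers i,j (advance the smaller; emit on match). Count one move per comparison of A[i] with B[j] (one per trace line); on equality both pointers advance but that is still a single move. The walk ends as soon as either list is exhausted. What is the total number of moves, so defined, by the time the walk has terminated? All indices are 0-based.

7 moves

[i=0,j=0] 11<15 → i++
[i=1,j=0] 13<15 → i++
[i=2,j=0] 20>15 → j++
[i=2,j=1] 20>16 → j++
[i=2,j=2] 20<27 → i++
[i=3,j=2] 27==27 emit → i++,j++
[i=4,j=3] 28==28 emit → i++,j++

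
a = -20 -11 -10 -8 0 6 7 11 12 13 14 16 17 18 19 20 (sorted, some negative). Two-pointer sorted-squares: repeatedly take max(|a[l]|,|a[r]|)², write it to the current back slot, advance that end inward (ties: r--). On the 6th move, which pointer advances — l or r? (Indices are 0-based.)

[0,15] |-20|<=|20| out[15]=400 → r--
[0,14] |-20|>|19| out[14]=400 → l++
[1,14] |-11|<=|19| out[13]=361 → r--
[1,13] |-11|<=|18| out[12]=324 → r--
[1,12] |-11|<=|17| out[11]=289 → r--
[1,11] |-11|<=|16| out[10]=256 → r--

r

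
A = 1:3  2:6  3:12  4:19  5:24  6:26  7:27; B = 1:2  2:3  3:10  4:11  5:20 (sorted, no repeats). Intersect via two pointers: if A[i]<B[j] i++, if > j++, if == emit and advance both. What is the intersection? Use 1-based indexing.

intersection = [3]

[i=1,j=1] 3>2 → j++
[i=1,j=2] 3==3 emit → i++,j++
[i=2,j=3] 6<10 → i++
[i=3,j=3] 12>10 → j++
[i=3,j=4] 12>11 → j++
[i=3,j=5] 12<20 → i++
[i=4,j=5] 19<20 → i++
[i=5,j=5] 24>20 → j++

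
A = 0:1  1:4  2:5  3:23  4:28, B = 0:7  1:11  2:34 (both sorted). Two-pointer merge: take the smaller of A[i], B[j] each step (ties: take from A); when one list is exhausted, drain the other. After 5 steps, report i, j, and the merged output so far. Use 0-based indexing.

i=3, j=2, merged so far=[1, 4, 5, 7, 11]

[i=0,j=0] A[i]=1<=B[j]=7 take 1 → i++
[i=1,j=0] A[i]=4<=B[j]=7 take 4 → i++
[i=2,j=0] A[i]=5<=B[j]=7 take 5 → i++
[i=3,j=0] A[i]=23>B[j]=7 take 7 → j++
[i=3,j=1] A[i]=23>B[j]=11 take 11 → j++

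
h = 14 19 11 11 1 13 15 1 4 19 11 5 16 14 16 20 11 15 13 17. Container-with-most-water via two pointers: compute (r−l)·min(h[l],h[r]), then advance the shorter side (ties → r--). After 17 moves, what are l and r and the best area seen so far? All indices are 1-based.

l=14, r=16, best area=306

[1,20] min(14,17)*19=266 best=266 * → l++
[2,20] min(19,17)*18=306 best=306 * → r--
[2,19] min(19,13)*17=221 best=306 → r--
[2,18] min(19,15)*16=240 best=306 → r--
[2,17] min(19,11)*15=165 best=306 → r--
[2,16] min(19,20)*14=266 best=306 → l++
[3,16] min(11,20)*13=143 best=306 → l++
[4,16] min(11,20)*12=132 best=306 → l++
[5,16] min(1,20)*11=11 best=306 → l++
[6,16] min(13,20)*10=130 best=306 → l++
[7,16] min(15,20)*9=135 best=306 → l++
[8,16] min(1,20)*8=8 best=306 → l++
[9,16] min(4,20)*7=28 best=306 → l++
[10,16] min(19,20)*6=114 best=306 → l++
[11,16] min(11,20)*5=55 best=306 → l++
[12,16] min(5,20)*4=20 best=306 → l++
[13,16] min(16,20)*3=48 best=306 → l++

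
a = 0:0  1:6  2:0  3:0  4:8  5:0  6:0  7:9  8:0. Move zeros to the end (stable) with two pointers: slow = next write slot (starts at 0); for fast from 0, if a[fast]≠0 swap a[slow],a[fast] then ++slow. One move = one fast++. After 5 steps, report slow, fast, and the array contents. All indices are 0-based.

slow=0 fast=0: a[fast]=0, fast++
slow=0 fast=1: a[fast]=6≠0 swap→a[0]=6, slow++,fast++
slow=1 fast=2: a[fast]=0, fast++
slow=1 fast=3: a[fast]=0, fast++
slow=1 fast=4: a[fast]=8≠0 swap→a[1]=8, slow++,fast++

slow=2, fast=5, a=[6, 8, 0, 0, 0, 0, 0, 9, 0]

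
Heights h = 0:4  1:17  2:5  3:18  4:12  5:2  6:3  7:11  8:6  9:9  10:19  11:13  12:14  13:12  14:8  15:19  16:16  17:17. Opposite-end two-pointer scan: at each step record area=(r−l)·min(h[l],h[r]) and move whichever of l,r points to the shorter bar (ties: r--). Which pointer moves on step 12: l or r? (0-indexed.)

l

[0,17] min(4,17)*17=68 best=68 * → l++
[1,17] min(17,17)*16=272 best=272 * → r--
[1,16] min(17,16)*15=240 best=272 → r--
[1,15] min(17,19)*14=238 best=272 → l++
[2,15] min(5,19)*13=65 best=272 → l++
[3,15] min(18,19)*12=216 best=272 → l++
[4,15] min(12,19)*11=132 best=272 → l++
[5,15] min(2,19)*10=20 best=272 → l++
[6,15] min(3,19)*9=27 best=272 → l++
[7,15] min(11,19)*8=88 best=272 → l++
[8,15] min(6,19)*7=42 best=272 → l++
[9,15] min(9,19)*6=54 best=272 → l++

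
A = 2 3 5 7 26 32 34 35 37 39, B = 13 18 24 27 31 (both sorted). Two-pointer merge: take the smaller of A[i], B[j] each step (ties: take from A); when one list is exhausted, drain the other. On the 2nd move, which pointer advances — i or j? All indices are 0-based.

i=0 j=0: A[i]=2<=B[j]=13 take 2, i++
i=1 j=0: A[i]=3<=B[j]=13 take 3, i++

i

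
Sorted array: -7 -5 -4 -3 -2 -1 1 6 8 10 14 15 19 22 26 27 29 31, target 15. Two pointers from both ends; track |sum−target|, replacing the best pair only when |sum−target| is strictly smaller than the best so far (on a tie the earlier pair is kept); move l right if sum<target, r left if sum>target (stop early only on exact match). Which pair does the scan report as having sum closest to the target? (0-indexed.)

[0,17] -7+31=24 d=9 * → r--
[0,16] -7+29=22 d=7 * → r--
[0,15] -7+27=20 d=5 * → r--
[0,14] -7+26=19 d=4 * → r--
[0,13] -7+22=15 d=0 * → stop

pair (-7, 22) with sum 15 (|Δ|=0)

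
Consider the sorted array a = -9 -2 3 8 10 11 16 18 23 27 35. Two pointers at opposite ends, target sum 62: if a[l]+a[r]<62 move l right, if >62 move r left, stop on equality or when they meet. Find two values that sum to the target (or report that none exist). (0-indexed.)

[0,10] -9+35=26 <62 → l++
[1,10] -2+35=33 <62 → l++
[2,10] 3+35=38 <62 → l++
[3,10] 8+35=43 <62 → l++
[4,10] 10+35=45 <62 → l++
[5,10] 11+35=46 <62 → l++
[6,10] 16+35=51 <62 → l++
[7,10] 18+35=53 <62 → l++
[8,10] 23+35=58 <62 → l++
[9,10] 27+35=62 → found

(27, 35)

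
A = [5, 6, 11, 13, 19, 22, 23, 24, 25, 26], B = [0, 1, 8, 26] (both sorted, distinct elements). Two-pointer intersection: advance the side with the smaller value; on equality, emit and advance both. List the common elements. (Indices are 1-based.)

intersection = [26]

[i=1,j=1] 5>0 → j++
[i=1,j=2] 5>1 → j++
[i=1,j=3] 5<8 → i++
[i=2,j=3] 6<8 → i++
[i=3,j=3] 11>8 → j++
[i=3,j=4] 11<26 → i++
[i=4,j=4] 13<26 → i++
[i=5,j=4] 19<26 → i++
[i=6,j=4] 22<26 → i++
[i=7,j=4] 23<26 → i++
[i=8,j=4] 24<26 → i++
[i=9,j=4] 25<26 → i++
[i=10,j=4] 26==26 emit → i++,j++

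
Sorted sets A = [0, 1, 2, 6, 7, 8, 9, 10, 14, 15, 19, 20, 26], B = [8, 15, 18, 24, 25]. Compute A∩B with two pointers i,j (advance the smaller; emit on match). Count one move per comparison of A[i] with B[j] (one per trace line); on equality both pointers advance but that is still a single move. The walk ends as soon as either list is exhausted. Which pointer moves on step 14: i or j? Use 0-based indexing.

i=0 j=0: 0<8, i++
i=1 j=0: 1<8, i++
i=2 j=0: 2<8, i++
i=3 j=0: 6<8, i++
i=4 j=0: 7<8, i++
i=5 j=0: 8==8 emit, i++,j++
i=6 j=1: 9<15, i++
i=7 j=1: 10<15, i++
i=8 j=1: 14<15, i++
i=9 j=1: 15==15 emit, i++,j++
i=10 j=2: 19>18, j++
i=10 j=3: 19<24, i++
i=11 j=3: 20<24, i++
i=12 j=3: 26>24, j++

j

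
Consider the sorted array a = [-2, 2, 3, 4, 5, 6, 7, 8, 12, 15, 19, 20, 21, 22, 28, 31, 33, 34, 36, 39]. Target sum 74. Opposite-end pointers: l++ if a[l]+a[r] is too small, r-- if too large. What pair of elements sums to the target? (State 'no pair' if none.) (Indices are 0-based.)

l=0 r=19: -2+39=37 <74, l++
l=1 r=19: 2+39=41 <74, l++
l=2 r=19: 3+39=42 <74, l++
l=3 r=19: 4+39=43 <74, l++
l=4 r=19: 5+39=44 <74, l++
l=5 r=19: 6+39=45 <74, l++
l=6 r=19: 7+39=46 <74, l++
l=7 r=19: 8+39=47 <74, l++
l=8 r=19: 12+39=51 <74, l++
l=9 r=19: 15+39=54 <74, l++
l=10 r=19: 19+39=58 <74, l++
l=11 r=19: 20+39=59 <74, l++
l=12 r=19: 21+39=60 <74, l++
l=13 r=19: 22+39=61 <74, l++
l=14 r=19: 28+39=67 <74, l++
l=15 r=19: 31+39=70 <74, l++
l=16 r=19: 33+39=72 <74, l++
l=17 r=19: 34+39=73 <74, l++
l=18 r=19: 36+39=75 >74, r--

no pair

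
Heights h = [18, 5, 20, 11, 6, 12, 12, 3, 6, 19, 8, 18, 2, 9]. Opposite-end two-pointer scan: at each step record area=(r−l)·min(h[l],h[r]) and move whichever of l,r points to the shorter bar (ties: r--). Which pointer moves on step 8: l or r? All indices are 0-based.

[0,13] min(18,9)*13=117 best=117 * → r--
[0,12] min(18,2)*12=24 best=117 → r--
[0,11] min(18,18)*11=198 best=198 * → r--
[0,10] min(18,8)*10=80 best=198 → r--
[0,9] min(18,19)*9=162 best=198 → l++
[1,9] min(5,19)*8=40 best=198 → l++
[2,9] min(20,19)*7=133 best=198 → r--
[2,8] min(20,6)*6=36 best=198 → r--

r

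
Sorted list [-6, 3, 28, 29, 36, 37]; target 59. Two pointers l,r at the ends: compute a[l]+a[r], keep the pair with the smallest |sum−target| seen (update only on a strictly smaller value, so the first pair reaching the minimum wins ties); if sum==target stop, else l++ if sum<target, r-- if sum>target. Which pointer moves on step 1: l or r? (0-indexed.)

[0,5] -6+37=31 d=28 * → l++

l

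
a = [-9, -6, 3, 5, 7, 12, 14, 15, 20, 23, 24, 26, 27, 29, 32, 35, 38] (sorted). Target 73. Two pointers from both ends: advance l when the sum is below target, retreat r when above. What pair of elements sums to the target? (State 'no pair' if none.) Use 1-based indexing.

l=1 r=17: -9+38=29 <73, l++
l=2 r=17: -6+38=32 <73, l++
l=3 r=17: 3+38=41 <73, l++
l=4 r=17: 5+38=43 <73, l++
l=5 r=17: 7+38=45 <73, l++
l=6 r=17: 12+38=50 <73, l++
l=7 r=17: 14+38=52 <73, l++
l=8 r=17: 15+38=53 <73, l++
l=9 r=17: 20+38=58 <73, l++
l=10 r=17: 23+38=61 <73, l++
l=11 r=17: 24+38=62 <73, l++
l=12 r=17: 26+38=64 <73, l++
l=13 r=17: 27+38=65 <73, l++
l=14 r=17: 29+38=67 <73, l++
l=15 r=17: 32+38=70 <73, l++
l=16 r=17: 35+38=73, found

(35, 38)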